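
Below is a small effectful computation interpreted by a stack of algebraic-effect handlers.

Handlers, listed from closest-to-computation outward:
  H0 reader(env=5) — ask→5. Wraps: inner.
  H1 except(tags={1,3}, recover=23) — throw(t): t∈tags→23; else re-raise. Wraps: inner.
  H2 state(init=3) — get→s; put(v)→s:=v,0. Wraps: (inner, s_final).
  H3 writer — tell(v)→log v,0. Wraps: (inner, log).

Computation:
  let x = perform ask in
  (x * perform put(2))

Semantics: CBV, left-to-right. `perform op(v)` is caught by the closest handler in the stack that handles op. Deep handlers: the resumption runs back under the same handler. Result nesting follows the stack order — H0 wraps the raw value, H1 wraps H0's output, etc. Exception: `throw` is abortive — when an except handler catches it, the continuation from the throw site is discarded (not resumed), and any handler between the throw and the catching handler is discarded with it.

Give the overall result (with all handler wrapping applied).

Answer: ((0, 2), ())

Working:
ask @ H0 ⇒ 5
put(2) @ H2 ⇒ s:=2
H0 returns 0
H1 returns 0
H2 returns (0, 2)
H3 returns ((0, 2), ())
= ((0, 2), ())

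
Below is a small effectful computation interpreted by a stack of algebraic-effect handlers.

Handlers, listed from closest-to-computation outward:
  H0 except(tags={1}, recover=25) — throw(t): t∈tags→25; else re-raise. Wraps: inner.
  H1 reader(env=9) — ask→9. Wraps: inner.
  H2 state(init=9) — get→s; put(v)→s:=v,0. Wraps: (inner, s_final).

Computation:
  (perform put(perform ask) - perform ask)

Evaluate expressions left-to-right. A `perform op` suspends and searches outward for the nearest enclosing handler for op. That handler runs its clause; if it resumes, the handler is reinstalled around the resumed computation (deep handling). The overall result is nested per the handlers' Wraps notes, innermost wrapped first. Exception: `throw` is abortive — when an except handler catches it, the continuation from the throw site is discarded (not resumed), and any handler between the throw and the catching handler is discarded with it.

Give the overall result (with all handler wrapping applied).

Answer: (-9, 9)

Step-by-step:
ask @ H1 ⇒ 9
put(9) @ H2 ⇒ s:=9
ask @ H1 ⇒ 9
H0 returns -9
H1 returns -9
H2 returns (-9, 9)
= (-9, 9)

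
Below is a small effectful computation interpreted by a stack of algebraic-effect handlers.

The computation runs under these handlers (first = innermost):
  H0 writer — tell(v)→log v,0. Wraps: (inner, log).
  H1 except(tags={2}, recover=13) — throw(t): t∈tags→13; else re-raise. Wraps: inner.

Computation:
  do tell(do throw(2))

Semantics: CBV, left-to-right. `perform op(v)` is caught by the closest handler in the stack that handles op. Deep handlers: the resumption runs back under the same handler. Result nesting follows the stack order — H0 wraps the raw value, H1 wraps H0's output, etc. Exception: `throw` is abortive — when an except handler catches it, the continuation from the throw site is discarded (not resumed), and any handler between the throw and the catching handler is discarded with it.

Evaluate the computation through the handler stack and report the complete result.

Evaluation trace:
throw(2) @ H1 caught ⇒ 13
= 13

Answer: 13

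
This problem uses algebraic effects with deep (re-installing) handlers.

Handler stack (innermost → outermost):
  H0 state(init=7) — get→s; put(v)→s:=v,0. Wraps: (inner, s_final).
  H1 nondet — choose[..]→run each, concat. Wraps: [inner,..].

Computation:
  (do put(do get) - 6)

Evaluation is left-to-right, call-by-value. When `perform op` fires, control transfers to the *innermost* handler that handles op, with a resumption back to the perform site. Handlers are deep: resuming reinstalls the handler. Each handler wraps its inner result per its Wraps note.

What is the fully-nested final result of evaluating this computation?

Answer: [(-6, 7)]

Step-by-step:
get @ H0 ⇒ 7
put(7) @ H0 ⇒ s:=7
H0 returns (-6, 7)
H1 returns [(-6, 7)]
= [(-6, 7)]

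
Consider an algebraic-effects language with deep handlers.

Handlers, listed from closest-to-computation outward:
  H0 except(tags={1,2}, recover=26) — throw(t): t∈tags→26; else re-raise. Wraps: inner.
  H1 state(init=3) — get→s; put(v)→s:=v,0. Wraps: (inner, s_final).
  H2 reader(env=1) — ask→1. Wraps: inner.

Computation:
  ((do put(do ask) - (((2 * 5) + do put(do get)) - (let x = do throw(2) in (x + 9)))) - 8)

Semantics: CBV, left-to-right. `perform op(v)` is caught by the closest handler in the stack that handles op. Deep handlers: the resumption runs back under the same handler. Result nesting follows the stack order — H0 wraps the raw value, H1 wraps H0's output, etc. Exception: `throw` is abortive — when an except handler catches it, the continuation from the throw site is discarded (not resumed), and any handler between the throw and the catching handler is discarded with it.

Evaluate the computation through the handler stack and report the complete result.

Working:
ask @ H2 ⇒ 1
put(1) @ H1 ⇒ s:=1
get @ H1 ⇒ 1
put(1) @ H1 ⇒ s:=1
throw(2) @ H0 caught ⇒ 26
H1 returns (26, 1)
H2 returns (26, 1)
= (26, 1)

Answer: (26, 1)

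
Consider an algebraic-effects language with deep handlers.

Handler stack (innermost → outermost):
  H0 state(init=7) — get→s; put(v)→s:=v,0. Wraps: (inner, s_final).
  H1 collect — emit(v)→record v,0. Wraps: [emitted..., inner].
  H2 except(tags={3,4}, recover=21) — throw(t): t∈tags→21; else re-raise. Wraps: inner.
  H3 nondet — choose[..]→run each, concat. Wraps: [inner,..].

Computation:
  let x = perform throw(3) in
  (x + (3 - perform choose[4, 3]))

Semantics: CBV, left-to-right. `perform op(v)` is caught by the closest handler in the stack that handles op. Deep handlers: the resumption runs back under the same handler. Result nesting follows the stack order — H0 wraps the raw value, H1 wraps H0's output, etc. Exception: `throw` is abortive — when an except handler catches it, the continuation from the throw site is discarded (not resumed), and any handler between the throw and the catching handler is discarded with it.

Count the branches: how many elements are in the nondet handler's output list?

Answer: 1

Step-by-step:
throw(3) @ H2 caught ⇒ 21
H3 returns [21]
= [21]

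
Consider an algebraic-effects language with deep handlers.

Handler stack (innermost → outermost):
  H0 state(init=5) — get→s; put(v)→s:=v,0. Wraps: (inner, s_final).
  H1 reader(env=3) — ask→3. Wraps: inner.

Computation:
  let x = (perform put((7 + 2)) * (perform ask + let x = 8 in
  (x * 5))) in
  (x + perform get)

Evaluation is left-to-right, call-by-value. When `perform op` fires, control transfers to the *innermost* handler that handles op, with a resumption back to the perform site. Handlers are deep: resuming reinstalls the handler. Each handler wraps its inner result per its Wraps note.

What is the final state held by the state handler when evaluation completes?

Answer: 9

Working:
put(9) @ H0 ⇒ s:=9
ask @ H1 ⇒ 3
get @ H0 ⇒ 9
H0 returns (9, 9)
H1 returns (9, 9)
= (9, 9)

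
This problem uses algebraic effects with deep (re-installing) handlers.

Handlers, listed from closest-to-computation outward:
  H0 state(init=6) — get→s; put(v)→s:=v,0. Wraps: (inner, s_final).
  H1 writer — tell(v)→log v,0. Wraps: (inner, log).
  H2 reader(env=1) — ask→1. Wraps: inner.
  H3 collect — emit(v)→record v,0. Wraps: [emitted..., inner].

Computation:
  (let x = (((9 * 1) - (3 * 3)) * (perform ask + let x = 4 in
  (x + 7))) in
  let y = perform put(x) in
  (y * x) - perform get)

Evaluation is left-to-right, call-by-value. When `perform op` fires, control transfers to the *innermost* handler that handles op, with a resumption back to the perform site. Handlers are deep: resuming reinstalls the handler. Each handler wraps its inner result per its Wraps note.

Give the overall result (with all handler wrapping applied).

Step-by-step:
ask @ H2 ⇒ 1
put(0) @ H0 ⇒ s:=0
get @ H0 ⇒ 0
H0 returns (0, 0)
H1 returns ((0, 0), ())
H2 returns ((0, 0), ())
H3 returns [((0, 0), ())]
= [((0, 0), ())]

Answer: [((0, 0), ())]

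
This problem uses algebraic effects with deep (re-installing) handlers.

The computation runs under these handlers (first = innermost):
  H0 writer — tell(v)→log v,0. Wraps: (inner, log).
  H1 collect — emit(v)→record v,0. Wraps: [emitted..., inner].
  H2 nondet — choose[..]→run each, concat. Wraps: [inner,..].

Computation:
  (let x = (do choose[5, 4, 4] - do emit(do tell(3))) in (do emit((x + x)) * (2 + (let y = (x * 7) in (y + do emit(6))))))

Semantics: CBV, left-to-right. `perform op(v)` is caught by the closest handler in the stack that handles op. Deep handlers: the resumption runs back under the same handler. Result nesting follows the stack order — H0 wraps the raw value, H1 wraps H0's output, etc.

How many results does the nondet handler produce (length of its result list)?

Answer: 3

Step-by-step:
choose[5, 4, 4] @ H2
  branch[0] choose=5:
    tell(3) @ H0 ⇒ log+=3
    emit(0) @ H1 ⇒ out+=0
    emit(10) @ H1 ⇒ out+=10
    emit(6) @ H1 ⇒ out+=6
    H0 returns (0, (3))
    H1 returns [0, 10, 6, (0, (3))]
    H2 returns [[0, 10, 6, (0, (3))]]
  branch[1] choose=4:
    tell(3) @ H0 ⇒ log+=3
    emit(0) @ H1 ⇒ out+=0
    emit(8) @ H1 ⇒ out+=8
    emit(6) @ H1 ⇒ out+=6
    H0 returns (0, (3))
    H1 returns [0, 8, 6, (0, (3))]
    H2 returns [[0, 8, 6, (0, (3))]]
  branch[2] choose=4:
    tell(3) @ H0 ⇒ log+=3
    emit(0) @ H1 ⇒ out+=0
    emit(8) @ H1 ⇒ out+=8
    emit(6) @ H1 ⇒ out+=6
    H0 returns (0, (3))
    H1 returns [0, 8, 6, (0, (3))]
    H2 returns [[0, 8, 6, (0, (3))]]
= [[0, 10, 6, (0, (3))], [0, 8, 6, (0, (3))], [0, 8, 6, (0, (3))]]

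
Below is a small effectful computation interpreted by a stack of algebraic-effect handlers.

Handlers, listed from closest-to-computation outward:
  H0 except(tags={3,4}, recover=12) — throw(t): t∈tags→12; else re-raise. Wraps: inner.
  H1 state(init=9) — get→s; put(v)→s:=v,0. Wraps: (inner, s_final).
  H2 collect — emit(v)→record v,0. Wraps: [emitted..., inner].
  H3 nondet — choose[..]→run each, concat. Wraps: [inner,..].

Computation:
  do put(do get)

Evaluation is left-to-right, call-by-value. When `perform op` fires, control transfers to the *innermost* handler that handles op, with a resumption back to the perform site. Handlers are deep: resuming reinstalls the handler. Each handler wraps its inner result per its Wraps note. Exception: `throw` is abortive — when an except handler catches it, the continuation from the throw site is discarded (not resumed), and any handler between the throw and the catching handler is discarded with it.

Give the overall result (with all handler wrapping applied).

Answer: [[(0, 9)]]

Evaluation trace:
get @ H1 ⇒ 9
put(9) @ H1 ⇒ s:=9
H0 returns 0
H1 returns (0, 9)
H2 returns [(0, 9)]
H3 returns [[(0, 9)]]
= [[(0, 9)]]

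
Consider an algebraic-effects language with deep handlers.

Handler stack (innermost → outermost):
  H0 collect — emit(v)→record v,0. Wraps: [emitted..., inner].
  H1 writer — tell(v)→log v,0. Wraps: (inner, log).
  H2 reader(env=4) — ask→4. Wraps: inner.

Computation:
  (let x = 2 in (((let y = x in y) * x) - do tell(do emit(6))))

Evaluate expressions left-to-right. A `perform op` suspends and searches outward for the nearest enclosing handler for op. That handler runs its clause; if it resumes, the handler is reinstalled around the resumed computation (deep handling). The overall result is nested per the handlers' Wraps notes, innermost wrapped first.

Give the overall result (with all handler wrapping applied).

Evaluation trace:
emit(6) @ H0 ⇒ out+=6
tell(0) @ H1 ⇒ log+=0
H0 returns [6, 4]
H1 returns ([6, 4], (0))
H2 returns ([6, 4], (0))
= ([6, 4], (0))

Answer: ([6, 4], (0))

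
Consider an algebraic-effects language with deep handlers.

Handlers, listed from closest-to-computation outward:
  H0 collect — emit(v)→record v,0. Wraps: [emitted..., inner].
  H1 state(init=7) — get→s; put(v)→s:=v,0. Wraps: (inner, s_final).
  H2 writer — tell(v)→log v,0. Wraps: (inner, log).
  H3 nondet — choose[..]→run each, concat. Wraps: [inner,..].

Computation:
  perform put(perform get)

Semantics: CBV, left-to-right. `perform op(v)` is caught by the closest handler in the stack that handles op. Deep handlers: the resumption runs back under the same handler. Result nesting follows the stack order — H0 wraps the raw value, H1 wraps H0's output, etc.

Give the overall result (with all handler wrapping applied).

Answer: [(([0], 7), ())]

Working:
get @ H1 ⇒ 7
put(7) @ H1 ⇒ s:=7
H0 returns [0]
H1 returns ([0], 7)
H2 returns (([0], 7), ())
H3 returns [(([0], 7), ())]
= [(([0], 7), ())]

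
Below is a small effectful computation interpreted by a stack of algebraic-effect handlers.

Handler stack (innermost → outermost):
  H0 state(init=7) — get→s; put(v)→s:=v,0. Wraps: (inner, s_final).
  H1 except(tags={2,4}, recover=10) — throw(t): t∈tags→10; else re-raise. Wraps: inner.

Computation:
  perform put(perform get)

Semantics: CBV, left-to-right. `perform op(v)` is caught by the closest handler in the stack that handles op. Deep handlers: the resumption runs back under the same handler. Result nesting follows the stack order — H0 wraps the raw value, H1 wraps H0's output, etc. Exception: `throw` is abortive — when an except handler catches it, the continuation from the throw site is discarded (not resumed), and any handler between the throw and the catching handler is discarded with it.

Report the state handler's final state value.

Evaluation trace:
get @ H0 ⇒ 7
put(7) @ H0 ⇒ s:=7
H0 returns (0, 7)
H1 returns (0, 7)
= (0, 7)

Answer: 7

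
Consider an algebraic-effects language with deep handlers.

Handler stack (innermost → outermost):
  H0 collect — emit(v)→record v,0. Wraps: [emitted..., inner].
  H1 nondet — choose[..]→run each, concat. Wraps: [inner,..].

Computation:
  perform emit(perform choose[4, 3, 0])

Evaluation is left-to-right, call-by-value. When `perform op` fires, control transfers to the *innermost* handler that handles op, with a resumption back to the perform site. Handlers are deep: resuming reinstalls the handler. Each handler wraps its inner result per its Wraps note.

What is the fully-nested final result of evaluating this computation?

Step-by-step:
choose[4, 3, 0] @ H1
  branch[0] choose=4:
    emit(4) @ H0 ⇒ out+=4
    H0 returns [4, 0]
    H1 returns [[4, 0]]
  branch[1] choose=3:
    emit(3) @ H0 ⇒ out+=3
    H0 returns [3, 0]
    H1 returns [[3, 0]]
  branch[2] choose=0:
    emit(0) @ H0 ⇒ out+=0
    H0 returns [0, 0]
    H1 returns [[0, 0]]
= [[4, 0], [3, 0], [0, 0]]

Answer: [[4, 0], [3, 0], [0, 0]]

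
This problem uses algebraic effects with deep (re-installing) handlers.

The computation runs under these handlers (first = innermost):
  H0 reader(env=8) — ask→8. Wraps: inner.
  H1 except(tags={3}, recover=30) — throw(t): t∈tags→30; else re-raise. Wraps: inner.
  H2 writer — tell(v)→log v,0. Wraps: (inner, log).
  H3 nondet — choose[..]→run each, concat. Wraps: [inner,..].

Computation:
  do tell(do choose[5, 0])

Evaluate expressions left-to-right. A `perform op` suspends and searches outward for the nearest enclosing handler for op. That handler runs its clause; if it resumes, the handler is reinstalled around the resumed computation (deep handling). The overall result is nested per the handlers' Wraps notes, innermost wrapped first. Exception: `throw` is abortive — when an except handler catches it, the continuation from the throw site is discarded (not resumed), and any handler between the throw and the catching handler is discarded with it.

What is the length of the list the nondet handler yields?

Working:
choose[5, 0] @ H3
  branch[0] choose=5:
    tell(5) @ H2 ⇒ log+=5
    H0 returns 0
    H1 returns 0
    H2 returns (0, (5))
    H3 returns [(0, (5))]
  branch[1] choose=0:
    tell(0) @ H2 ⇒ log+=0
    H0 returns 0
    H1 returns 0
    H2 returns (0, (0))
    H3 returns [(0, (0))]
= [(0, (5)), (0, (0))]

Answer: 2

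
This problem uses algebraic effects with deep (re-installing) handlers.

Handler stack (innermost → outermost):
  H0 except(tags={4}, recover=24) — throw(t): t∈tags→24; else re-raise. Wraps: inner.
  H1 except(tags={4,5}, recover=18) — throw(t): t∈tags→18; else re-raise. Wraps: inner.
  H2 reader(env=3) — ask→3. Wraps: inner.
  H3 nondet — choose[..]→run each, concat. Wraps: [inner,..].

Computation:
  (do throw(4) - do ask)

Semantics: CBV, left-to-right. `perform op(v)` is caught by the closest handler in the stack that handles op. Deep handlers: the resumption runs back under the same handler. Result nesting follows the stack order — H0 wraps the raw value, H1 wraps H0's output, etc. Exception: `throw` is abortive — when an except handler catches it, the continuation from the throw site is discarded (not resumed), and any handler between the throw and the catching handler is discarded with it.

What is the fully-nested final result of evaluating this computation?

Answer: [24]

Working:
throw(4) @ H0 caught ⇒ 24
H1 returns 24
H2 returns 24
H3 returns [24]
= [24]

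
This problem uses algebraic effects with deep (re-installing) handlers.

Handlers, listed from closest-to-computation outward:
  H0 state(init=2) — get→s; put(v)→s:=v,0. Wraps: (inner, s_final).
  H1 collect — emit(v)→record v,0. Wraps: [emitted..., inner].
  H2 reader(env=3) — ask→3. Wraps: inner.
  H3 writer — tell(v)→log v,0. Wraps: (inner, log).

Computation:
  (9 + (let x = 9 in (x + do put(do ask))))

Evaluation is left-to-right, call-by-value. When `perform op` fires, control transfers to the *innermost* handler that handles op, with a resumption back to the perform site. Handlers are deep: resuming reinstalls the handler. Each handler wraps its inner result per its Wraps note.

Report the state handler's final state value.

Answer: 3

Evaluation trace:
ask @ H2 ⇒ 3
put(3) @ H0 ⇒ s:=3
H0 returns (18, 3)
H1 returns [(18, 3)]
H2 returns [(18, 3)]
H3 returns ([(18, 3)], ())
= ([(18, 3)], ())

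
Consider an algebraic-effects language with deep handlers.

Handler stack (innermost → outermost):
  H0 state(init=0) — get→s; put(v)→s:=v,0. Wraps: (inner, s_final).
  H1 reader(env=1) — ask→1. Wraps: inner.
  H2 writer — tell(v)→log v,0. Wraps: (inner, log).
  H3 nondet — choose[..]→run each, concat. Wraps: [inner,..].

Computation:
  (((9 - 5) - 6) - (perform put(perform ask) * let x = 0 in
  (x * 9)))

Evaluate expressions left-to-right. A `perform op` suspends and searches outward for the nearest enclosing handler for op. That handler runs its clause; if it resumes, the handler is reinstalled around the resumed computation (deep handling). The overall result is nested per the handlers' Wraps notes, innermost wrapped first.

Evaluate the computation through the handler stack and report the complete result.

Answer: [((-2, 1), ())]

Step-by-step:
ask @ H1 ⇒ 1
put(1) @ H0 ⇒ s:=1
H0 returns (-2, 1)
H1 returns (-2, 1)
H2 returns ((-2, 1), ())
H3 returns [((-2, 1), ())]
= [((-2, 1), ())]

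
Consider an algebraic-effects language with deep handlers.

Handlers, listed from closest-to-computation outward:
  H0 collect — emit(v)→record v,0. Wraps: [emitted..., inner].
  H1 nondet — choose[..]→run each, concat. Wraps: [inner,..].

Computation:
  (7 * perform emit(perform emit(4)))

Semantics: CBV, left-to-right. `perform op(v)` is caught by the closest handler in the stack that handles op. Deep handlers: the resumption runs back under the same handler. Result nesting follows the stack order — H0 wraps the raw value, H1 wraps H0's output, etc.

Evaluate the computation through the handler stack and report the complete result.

Answer: [[4, 0, 0]]

Evaluation trace:
emit(4) @ H0 ⇒ out+=4
emit(0) @ H0 ⇒ out+=0
H0 returns [4, 0, 0]
H1 returns [[4, 0, 0]]
= [[4, 0, 0]]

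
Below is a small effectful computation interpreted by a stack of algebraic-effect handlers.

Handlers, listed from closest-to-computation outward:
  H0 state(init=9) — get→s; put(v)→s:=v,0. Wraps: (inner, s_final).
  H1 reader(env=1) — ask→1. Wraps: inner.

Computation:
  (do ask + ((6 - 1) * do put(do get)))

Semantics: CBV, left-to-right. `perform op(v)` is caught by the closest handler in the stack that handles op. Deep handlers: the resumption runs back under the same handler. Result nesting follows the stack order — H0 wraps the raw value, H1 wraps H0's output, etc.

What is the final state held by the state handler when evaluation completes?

Answer: 9

Step-by-step:
ask @ H1 ⇒ 1
get @ H0 ⇒ 9
put(9) @ H0 ⇒ s:=9
H0 returns (1, 9)
H1 returns (1, 9)
= (1, 9)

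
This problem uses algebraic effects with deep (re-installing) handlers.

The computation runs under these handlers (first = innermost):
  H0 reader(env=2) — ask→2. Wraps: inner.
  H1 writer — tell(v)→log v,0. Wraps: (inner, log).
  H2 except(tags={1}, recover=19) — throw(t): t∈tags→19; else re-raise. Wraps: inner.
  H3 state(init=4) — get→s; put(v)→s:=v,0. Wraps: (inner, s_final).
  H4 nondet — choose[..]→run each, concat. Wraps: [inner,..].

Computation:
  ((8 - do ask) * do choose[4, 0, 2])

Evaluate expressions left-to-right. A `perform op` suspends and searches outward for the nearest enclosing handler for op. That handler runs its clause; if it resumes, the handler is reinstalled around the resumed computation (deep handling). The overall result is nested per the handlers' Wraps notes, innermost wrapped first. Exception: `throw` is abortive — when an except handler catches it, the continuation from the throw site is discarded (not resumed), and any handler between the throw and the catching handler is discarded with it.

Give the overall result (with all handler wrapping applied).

Step-by-step:
ask @ H0 ⇒ 2
choose[4, 0, 2] @ H4
  branch[0] choose=4:
    H0 returns 24
    H1 returns (24, ())
    H2 returns (24, ())
    H3 returns ((24, ()), 4)
    H4 returns [((24, ()), 4)]
  branch[1] choose=0:
    H0 returns 0
    H1 returns (0, ())
    H2 returns (0, ())
    H3 returns ((0, ()), 4)
    H4 returns [((0, ()), 4)]
  branch[2] choose=2:
    H0 returns 12
    H1 returns (12, ())
    H2 returns (12, ())
    H3 returns ((12, ()), 4)
    H4 returns [((12, ()), 4)]
= [((24, ()), 4), ((0, ()), 4), ((12, ()), 4)]

Answer: [((24, ()), 4), ((0, ()), 4), ((12, ()), 4)]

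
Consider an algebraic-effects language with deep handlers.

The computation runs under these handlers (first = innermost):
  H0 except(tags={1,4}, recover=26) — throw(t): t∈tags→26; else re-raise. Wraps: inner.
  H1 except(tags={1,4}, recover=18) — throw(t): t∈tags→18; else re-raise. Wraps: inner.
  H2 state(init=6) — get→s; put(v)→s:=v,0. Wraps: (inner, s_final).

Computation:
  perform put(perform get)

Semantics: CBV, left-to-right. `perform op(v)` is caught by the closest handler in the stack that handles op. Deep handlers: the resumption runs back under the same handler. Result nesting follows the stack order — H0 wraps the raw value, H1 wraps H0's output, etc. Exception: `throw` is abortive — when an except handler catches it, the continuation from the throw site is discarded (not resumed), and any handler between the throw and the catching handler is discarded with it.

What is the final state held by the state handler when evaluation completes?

Step-by-step:
get @ H2 ⇒ 6
put(6) @ H2 ⇒ s:=6
H0 returns 0
H1 returns 0
H2 returns (0, 6)
= (0, 6)

Answer: 6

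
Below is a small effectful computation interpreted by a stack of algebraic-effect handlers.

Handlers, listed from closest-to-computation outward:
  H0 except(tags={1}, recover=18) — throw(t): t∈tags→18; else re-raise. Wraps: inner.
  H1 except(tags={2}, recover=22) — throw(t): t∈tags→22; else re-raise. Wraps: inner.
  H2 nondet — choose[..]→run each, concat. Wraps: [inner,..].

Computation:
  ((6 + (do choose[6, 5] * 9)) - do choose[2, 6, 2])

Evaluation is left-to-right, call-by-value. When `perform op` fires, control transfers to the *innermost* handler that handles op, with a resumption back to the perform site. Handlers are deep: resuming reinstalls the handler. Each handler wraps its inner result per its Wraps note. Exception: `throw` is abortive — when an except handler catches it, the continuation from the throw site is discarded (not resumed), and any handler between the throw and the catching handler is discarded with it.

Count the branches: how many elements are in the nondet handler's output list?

Step-by-step:
choose[6, 5] @ H2
  branch[0] choose=6:
    choose[2, 6, 2] @ H2
      branch[0] choose=2:
        H0 returns 58
        H1 returns 58
        H2 returns [58]
      branch[1] choose=6:
        H0 returns 54
        H1 returns 54
        H2 returns [54]
      branch[2] choose=2:
        H0 returns 58
        H1 returns 58
        H2 returns [58]
  branch[1] choose=5:
    choose[2, 6, 2] @ H2
      branch[0] choose=2:
        H0 returns 49
        H1 returns 49
        H2 returns [49]
      branch[1] choose=6:
        H0 returns 45
        H1 returns 45
        H2 returns [45]
      branch[2] choose=2:
        H0 returns 49
        H1 returns 49
        H2 returns [49]
= [58, 54, 58, 49, 45, 49]

Answer: 6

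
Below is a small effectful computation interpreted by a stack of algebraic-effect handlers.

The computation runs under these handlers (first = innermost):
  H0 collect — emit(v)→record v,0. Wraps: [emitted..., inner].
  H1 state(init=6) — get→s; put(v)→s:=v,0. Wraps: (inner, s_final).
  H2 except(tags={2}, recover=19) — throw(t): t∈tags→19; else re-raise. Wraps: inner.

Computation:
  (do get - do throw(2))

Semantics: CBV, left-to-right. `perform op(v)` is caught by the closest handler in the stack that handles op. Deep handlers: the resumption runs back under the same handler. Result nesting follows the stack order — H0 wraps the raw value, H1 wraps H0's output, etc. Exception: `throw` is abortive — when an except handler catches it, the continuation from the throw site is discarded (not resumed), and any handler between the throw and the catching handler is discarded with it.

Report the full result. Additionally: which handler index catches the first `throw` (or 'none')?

Answer: 19 ; first throw caught by: H2

Step-by-step:
get @ H1 ⇒ 6
throw(2) @ H2 caught ⇒ 19
= 19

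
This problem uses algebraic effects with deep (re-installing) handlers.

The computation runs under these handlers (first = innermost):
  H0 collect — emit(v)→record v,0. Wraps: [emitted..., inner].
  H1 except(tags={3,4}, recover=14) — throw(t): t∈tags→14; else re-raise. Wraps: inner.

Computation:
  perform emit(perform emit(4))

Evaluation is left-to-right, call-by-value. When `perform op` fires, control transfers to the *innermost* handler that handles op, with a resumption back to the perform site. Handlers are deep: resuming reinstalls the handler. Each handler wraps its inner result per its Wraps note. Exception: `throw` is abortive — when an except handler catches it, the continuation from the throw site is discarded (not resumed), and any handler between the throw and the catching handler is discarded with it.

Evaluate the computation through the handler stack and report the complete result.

Answer: [4, 0, 0]

Evaluation trace:
emit(4) @ H0 ⇒ out+=4
emit(0) @ H0 ⇒ out+=0
H0 returns [4, 0, 0]
H1 returns [4, 0, 0]
= [4, 0, 0]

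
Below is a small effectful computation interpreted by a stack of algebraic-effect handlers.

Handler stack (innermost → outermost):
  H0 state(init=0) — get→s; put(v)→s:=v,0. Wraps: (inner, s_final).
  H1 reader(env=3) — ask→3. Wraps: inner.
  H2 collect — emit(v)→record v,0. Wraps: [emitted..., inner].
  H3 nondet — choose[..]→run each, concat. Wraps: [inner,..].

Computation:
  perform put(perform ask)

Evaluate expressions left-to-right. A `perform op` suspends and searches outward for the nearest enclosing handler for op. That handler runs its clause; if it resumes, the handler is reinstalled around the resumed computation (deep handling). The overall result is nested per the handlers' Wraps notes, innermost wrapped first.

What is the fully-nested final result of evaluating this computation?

Answer: [[(0, 3)]]

Evaluation trace:
ask @ H1 ⇒ 3
put(3) @ H0 ⇒ s:=3
H0 returns (0, 3)
H1 returns (0, 3)
H2 returns [(0, 3)]
H3 returns [[(0, 3)]]
= [[(0, 3)]]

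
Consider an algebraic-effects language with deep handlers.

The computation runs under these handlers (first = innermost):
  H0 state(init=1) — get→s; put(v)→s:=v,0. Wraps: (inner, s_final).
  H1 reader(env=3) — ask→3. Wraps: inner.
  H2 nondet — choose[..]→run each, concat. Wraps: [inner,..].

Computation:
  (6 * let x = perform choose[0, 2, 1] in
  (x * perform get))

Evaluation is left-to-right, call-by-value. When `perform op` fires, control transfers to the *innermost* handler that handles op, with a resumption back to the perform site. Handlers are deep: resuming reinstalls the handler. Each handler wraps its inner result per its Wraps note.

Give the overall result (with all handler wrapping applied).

Answer: [(0, 1), (12, 1), (6, 1)]

Step-by-step:
choose[0, 2, 1] @ H2
  branch[0] choose=0:
    get @ H0 ⇒ 1
    H0 returns (0, 1)
    H1 returns (0, 1)
    H2 returns [(0, 1)]
  branch[1] choose=2:
    get @ H0 ⇒ 1
    H0 returns (12, 1)
    H1 returns (12, 1)
    H2 returns [(12, 1)]
  branch[2] choose=1:
    get @ H0 ⇒ 1
    H0 returns (6, 1)
    H1 returns (6, 1)
    H2 returns [(6, 1)]
= [(0, 1), (12, 1), (6, 1)]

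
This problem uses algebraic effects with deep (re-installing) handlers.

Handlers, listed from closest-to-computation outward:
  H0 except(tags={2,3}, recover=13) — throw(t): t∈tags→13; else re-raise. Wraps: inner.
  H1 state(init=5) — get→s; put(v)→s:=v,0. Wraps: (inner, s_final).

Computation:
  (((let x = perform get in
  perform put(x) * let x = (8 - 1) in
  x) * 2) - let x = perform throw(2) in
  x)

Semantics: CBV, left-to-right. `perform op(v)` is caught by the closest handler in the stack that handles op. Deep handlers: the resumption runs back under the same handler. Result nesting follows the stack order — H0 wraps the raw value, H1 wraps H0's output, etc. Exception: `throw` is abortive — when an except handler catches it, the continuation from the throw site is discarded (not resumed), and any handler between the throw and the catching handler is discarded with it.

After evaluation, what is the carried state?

Step-by-step:
get @ H1 ⇒ 5
put(5) @ H1 ⇒ s:=5
throw(2) @ H0 caught ⇒ 13
H1 returns (13, 5)
= (13, 5)

Answer: 5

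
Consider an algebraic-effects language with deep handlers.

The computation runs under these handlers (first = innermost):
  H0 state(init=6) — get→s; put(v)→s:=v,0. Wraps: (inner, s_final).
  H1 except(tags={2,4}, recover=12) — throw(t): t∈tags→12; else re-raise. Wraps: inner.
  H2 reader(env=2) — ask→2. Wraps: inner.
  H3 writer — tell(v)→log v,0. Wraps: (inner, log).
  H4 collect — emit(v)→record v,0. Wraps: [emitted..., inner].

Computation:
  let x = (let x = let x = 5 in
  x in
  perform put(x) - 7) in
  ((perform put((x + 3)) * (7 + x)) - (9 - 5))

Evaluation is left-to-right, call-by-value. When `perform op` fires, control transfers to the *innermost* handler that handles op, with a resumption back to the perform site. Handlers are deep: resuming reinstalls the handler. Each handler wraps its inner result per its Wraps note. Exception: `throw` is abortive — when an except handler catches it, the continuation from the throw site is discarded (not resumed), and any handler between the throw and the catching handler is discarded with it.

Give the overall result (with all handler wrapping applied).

Step-by-step:
put(5) @ H0 ⇒ s:=5
put(-4) @ H0 ⇒ s:=-4
H0 returns (-4, -4)
H1 returns (-4, -4)
H2 returns (-4, -4)
H3 returns ((-4, -4), ())
H4 returns [((-4, -4), ())]
= [((-4, -4), ())]

Answer: [((-4, -4), ())]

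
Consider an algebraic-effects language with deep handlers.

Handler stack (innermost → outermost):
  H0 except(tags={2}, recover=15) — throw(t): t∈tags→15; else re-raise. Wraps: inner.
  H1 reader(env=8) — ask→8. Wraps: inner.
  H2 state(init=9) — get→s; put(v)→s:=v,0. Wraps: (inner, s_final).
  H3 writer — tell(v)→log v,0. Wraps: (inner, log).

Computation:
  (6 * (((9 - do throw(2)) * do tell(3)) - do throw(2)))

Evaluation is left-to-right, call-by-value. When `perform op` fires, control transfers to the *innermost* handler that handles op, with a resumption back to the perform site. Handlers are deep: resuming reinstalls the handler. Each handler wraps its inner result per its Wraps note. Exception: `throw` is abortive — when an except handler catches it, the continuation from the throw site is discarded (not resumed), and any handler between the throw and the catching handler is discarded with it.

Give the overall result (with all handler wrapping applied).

Step-by-step:
throw(2) @ H0 caught ⇒ 15
H1 returns 15
H2 returns (15, 9)
H3 returns ((15, 9), ())
= ((15, 9), ())

Answer: ((15, 9), ())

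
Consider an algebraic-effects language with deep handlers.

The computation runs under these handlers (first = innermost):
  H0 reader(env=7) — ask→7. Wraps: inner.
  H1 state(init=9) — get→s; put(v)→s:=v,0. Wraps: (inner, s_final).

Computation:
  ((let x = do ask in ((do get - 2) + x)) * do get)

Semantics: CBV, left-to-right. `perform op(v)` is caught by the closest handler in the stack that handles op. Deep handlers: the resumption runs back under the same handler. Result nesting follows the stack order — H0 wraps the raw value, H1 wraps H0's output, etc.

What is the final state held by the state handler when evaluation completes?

Working:
ask @ H0 ⇒ 7
get @ H1 ⇒ 9
get @ H1 ⇒ 9
H0 returns 126
H1 returns (126, 9)
= (126, 9)

Answer: 9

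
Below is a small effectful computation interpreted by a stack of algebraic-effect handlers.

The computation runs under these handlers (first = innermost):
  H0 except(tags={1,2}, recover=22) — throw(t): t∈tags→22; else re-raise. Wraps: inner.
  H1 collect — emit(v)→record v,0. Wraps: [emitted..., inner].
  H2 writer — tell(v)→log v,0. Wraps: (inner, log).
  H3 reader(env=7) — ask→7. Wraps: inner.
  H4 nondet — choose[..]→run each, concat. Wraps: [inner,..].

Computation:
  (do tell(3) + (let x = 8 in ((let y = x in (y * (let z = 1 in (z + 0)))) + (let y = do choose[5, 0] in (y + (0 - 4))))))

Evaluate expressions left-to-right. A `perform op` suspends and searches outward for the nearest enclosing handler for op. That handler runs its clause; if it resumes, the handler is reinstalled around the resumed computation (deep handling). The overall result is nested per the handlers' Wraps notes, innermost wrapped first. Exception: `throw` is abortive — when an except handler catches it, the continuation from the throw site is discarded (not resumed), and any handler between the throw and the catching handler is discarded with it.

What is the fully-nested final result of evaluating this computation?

Answer: [([9], (3)), ([4], (3))]

Evaluation trace:
tell(3) @ H2 ⇒ log+=3
choose[5, 0] @ H4
  branch[0] choose=5:
    H0 returns 9
    H1 returns [9]
    H2 returns ([9], (3))
    H3 returns ([9], (3))
    H4 returns [([9], (3))]
  branch[1] choose=0:
    H0 returns 4
    H1 returns [4]
    H2 returns ([4], (3))
    H3 returns ([4], (3))
    H4 returns [([4], (3))]
= [([9], (3)), ([4], (3))]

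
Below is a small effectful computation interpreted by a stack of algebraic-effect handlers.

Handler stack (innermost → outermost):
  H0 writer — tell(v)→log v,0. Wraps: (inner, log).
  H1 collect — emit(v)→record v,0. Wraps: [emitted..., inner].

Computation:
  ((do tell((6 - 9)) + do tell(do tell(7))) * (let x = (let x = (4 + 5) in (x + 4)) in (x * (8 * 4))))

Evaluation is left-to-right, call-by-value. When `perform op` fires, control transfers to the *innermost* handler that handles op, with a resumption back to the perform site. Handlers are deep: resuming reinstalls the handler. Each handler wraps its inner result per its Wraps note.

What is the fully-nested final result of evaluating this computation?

Answer: [(0, (-3, 7, 0))]

Step-by-step:
tell(-3) @ H0 ⇒ log+=-3
tell(7) @ H0 ⇒ log+=7
tell(0) @ H0 ⇒ log+=0
H0 returns (0, (-3, 7, 0))
H1 returns [(0, (-3, 7, 0))]
= [(0, (-3, 7, 0))]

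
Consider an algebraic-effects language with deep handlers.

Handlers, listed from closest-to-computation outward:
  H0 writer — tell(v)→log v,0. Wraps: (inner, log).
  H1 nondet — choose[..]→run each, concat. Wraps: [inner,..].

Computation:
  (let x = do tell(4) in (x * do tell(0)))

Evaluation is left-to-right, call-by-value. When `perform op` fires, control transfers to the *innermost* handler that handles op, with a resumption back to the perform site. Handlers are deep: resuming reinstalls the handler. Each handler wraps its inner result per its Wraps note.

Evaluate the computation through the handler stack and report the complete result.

Answer: [(0, (4, 0))]

Step-by-step:
tell(4) @ H0 ⇒ log+=4
tell(0) @ H0 ⇒ log+=0
H0 returns (0, (4, 0))
H1 returns [(0, (4, 0))]
= [(0, (4, 0))]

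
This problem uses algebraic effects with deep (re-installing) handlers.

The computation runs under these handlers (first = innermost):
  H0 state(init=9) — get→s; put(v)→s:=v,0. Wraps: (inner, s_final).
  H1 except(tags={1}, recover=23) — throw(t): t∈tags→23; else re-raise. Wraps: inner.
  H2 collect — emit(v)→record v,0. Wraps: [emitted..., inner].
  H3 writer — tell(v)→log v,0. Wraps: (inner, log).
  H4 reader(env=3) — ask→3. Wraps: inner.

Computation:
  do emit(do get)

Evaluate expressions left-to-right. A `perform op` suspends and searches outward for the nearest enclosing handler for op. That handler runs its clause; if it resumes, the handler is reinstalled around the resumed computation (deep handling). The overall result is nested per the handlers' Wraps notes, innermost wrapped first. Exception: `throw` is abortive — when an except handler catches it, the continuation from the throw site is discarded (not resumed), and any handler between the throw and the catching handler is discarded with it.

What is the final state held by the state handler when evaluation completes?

Step-by-step:
get @ H0 ⇒ 9
emit(9) @ H2 ⇒ out+=9
H0 returns (0, 9)
H1 returns (0, 9)
H2 returns [9, (0, 9)]
H3 returns ([9, (0, 9)], ())
H4 returns ([9, (0, 9)], ())
= ([9, (0, 9)], ())

Answer: 9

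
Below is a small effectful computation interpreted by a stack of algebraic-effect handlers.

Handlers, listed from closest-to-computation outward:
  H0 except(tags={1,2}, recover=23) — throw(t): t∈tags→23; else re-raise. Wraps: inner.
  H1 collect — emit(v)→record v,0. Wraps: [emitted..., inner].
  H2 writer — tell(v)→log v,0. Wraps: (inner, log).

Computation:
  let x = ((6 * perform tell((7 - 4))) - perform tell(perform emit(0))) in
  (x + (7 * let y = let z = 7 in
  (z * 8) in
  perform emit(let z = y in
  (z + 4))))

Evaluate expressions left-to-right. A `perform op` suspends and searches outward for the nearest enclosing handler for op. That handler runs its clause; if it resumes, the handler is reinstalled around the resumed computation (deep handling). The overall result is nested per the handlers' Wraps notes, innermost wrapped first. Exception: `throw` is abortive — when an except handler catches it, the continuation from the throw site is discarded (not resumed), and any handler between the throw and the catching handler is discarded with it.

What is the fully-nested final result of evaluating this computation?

Answer: ([0, 60, 0], (3, 0))

Evaluation trace:
tell(3) @ H2 ⇒ log+=3
emit(0) @ H1 ⇒ out+=0
tell(0) @ H2 ⇒ log+=0
emit(60) @ H1 ⇒ out+=60
H0 returns 0
H1 returns [0, 60, 0]
H2 returns ([0, 60, 0], (3, 0))
= ([0, 60, 0], (3, 0))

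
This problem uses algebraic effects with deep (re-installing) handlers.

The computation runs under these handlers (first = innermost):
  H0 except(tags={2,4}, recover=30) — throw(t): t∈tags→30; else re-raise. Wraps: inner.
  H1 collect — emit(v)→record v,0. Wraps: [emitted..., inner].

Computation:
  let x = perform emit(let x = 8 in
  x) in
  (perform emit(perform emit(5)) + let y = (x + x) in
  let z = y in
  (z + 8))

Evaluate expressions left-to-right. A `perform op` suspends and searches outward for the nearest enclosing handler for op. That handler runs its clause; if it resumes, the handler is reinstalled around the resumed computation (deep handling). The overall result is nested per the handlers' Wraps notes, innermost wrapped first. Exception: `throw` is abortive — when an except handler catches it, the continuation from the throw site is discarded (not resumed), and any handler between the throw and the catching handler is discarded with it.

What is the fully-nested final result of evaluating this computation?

Answer: [8, 5, 0, 8]

Evaluation trace:
emit(8) @ H1 ⇒ out+=8
emit(5) @ H1 ⇒ out+=5
emit(0) @ H1 ⇒ out+=0
H0 returns 8
H1 returns [8, 5, 0, 8]
= [8, 5, 0, 8]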